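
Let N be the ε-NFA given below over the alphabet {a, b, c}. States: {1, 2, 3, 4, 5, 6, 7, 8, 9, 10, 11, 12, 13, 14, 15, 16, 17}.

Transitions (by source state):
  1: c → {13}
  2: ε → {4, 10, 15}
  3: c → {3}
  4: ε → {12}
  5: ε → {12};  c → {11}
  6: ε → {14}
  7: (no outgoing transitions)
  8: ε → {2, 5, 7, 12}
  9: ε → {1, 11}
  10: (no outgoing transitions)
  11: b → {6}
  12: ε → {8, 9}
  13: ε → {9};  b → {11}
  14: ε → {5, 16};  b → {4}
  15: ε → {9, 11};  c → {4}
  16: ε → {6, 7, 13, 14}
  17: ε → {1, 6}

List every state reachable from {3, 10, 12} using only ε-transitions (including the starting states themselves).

{1, 2, 3, 4, 5, 7, 8, 9, 10, 11, 12, 15}

Start with {3, 10, 12}.
From 12 via ε: add 8, 9.
From 8 via ε: add 2, 5, 7.
From 9 via ε: add 1, 11.
From 2 via ε: add 4, 15.
No new states can be added; the closed set is {1, 2, 3, 4, 5, 7, 8, 9, 10, 11, 12, 15}.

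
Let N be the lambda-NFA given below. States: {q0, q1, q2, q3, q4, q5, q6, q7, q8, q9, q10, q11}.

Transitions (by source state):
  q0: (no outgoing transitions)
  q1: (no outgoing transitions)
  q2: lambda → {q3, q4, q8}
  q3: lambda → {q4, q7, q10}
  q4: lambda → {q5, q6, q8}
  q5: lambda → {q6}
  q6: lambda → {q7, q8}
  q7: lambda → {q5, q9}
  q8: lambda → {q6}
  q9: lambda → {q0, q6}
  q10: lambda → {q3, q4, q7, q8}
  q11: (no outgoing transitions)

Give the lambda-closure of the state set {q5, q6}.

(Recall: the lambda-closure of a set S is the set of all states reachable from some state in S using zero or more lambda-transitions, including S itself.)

{q0, q5, q6, q7, q8, q9}

Start with {q5, q6}.
From q6 via lambda: add q7, q8.
From q7 via lambda: add q9.
From q9 via lambda: add q0.
No new states can be added; the closed set is {q0, q5, q6, q7, q8, q9}.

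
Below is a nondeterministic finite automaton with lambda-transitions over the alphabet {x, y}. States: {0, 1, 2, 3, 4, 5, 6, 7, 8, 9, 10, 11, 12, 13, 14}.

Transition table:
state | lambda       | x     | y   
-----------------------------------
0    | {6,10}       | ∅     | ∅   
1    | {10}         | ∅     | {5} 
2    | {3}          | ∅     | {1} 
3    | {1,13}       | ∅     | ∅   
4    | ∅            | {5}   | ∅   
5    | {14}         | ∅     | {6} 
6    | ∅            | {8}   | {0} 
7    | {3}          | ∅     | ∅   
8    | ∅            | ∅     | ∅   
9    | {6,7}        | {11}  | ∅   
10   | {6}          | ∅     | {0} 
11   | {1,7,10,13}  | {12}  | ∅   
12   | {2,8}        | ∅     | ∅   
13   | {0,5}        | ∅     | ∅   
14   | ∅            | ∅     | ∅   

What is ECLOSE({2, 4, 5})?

Start with {2, 4, 5}.
From 2 via lambda: add 3.
From 5 via lambda: add 14.
From 3 via lambda: add 1, 13.
From 1 via lambda: add 10.
From 13 via lambda: add 0.
From 0 via lambda: add 6.
No new states can be added; the closed set is {0, 1, 2, 3, 4, 5, 6, 10, 13, 14}.

{0, 1, 2, 3, 4, 5, 6, 10, 13, 14}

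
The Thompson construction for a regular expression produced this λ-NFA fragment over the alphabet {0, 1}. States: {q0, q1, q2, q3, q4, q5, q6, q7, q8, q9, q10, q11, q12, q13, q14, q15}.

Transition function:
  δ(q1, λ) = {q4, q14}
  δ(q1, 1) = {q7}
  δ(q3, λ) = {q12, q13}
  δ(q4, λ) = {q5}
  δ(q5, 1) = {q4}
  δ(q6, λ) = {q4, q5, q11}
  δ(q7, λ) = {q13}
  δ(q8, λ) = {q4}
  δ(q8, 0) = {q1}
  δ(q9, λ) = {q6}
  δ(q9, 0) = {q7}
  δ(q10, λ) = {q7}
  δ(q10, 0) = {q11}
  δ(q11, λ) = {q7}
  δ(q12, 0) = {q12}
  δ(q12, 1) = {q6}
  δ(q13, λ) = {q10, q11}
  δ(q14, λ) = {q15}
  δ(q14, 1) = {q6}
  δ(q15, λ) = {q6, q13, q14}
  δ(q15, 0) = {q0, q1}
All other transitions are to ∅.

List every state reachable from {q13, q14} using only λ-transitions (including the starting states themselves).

Start with {q13, q14}.
From q13 via λ: add q10, q11.
From q14 via λ: add q15.
From q10 via λ: add q7.
From q15 via λ: add q6.
From q6 via λ: add q4, q5.
No new states can be added; the closed set is {q4, q5, q6, q7, q10, q11, q13, q14, q15}.

{q4, q5, q6, q7, q10, q11, q13, q14, q15}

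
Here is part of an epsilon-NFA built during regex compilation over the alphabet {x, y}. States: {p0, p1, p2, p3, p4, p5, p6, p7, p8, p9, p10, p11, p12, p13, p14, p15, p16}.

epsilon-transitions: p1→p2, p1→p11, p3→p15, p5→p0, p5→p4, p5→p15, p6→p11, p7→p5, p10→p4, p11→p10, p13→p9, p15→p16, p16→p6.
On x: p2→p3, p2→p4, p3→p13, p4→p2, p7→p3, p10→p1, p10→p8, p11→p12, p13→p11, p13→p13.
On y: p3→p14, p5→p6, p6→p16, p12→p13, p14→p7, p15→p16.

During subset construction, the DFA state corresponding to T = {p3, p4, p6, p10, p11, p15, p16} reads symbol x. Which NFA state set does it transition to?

p3 on x → {p13}.
p4 on x → {p2}.
p10 on x → {p1, p8}.
p11 on x → {p12}.
No x-transition from p6, p15, p16.
Union after reading x: {p1, p2, p8, p12, p13}.
Now take the epsilon-closure:
From p1 via epsilon: add p11.
From p13 via epsilon: add p9.
From p11 via epsilon: add p10.
From p10 via epsilon: add p4.
No new states can be added; the closed set is {p1, p2, p4, p8, p9, p10, p11, p12, p13}.

{p1, p2, p4, p8, p9, p10, p11, p12, p13}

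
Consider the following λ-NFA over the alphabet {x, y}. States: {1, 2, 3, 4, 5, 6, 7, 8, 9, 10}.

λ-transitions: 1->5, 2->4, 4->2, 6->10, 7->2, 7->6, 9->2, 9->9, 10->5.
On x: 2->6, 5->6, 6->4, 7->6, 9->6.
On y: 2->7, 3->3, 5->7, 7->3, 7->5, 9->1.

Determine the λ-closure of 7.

{2, 4, 5, 6, 7, 10}

Start with {7}.
From 7 via λ: add 2, 6.
From 2 via λ: add 4.
From 6 via λ: add 10.
From 10 via λ: add 5.
No new states can be added; the closed set is {2, 4, 5, 6, 7, 10}.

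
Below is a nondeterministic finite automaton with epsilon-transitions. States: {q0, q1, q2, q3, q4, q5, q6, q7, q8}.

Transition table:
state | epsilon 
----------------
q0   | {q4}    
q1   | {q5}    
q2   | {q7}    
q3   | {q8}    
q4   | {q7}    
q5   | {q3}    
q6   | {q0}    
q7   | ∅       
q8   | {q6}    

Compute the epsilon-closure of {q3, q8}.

Start with {q3, q8}.
From q8 via epsilon: add q6.
From q6 via epsilon: add q0.
From q0 via epsilon: add q4.
From q4 via epsilon: add q7.
No new states can be added; the closed set is {q0, q3, q4, q6, q7, q8}.

{q0, q3, q4, q6, q7, q8}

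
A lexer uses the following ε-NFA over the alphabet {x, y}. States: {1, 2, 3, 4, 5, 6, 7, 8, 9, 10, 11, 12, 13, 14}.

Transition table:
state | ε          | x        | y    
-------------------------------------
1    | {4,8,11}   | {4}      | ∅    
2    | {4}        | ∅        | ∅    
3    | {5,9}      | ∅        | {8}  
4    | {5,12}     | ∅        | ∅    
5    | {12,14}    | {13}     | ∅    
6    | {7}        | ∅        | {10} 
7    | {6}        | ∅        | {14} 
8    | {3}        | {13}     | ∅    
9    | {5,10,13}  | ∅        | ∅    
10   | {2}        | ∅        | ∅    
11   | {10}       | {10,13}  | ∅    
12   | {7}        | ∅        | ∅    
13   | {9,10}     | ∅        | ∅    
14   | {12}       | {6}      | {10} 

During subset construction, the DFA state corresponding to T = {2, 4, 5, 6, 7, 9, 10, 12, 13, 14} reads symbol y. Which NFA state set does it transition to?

{2, 4, 5, 6, 7, 10, 12, 14}

6 on y → {10}.
7 on y → {14}.
14 on y → {10}.
No y-transition from 2, 4, 5, 9, 10, 12, 13.
Union after reading y: {10, 14}.
Now take the ε-closure:
From 10 via ε: add 2.
From 14 via ε: add 12.
From 2 via ε: add 4.
From 12 via ε: add 7.
From 4 via ε: add 5.
From 7 via ε: add 6.
No new states can be added; the closed set is {2, 4, 5, 6, 7, 10, 12, 14}.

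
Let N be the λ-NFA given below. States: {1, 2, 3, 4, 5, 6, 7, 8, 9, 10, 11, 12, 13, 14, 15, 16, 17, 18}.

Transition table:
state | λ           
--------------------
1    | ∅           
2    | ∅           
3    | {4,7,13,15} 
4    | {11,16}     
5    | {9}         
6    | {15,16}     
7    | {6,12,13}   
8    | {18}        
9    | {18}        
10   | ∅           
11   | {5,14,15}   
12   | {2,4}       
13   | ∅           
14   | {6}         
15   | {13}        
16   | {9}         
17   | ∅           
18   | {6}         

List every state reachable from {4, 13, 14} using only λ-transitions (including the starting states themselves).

{4, 5, 6, 9, 11, 13, 14, 15, 16, 18}

Start with {4, 13, 14}.
From 4 via λ: add 11, 16.
From 14 via λ: add 6.
From 6 via λ: add 15.
From 11 via λ: add 5.
From 16 via λ: add 9.
From 9 via λ: add 18.
No new states can be added; the closed set is {4, 5, 6, 9, 11, 13, 14, 15, 16, 18}.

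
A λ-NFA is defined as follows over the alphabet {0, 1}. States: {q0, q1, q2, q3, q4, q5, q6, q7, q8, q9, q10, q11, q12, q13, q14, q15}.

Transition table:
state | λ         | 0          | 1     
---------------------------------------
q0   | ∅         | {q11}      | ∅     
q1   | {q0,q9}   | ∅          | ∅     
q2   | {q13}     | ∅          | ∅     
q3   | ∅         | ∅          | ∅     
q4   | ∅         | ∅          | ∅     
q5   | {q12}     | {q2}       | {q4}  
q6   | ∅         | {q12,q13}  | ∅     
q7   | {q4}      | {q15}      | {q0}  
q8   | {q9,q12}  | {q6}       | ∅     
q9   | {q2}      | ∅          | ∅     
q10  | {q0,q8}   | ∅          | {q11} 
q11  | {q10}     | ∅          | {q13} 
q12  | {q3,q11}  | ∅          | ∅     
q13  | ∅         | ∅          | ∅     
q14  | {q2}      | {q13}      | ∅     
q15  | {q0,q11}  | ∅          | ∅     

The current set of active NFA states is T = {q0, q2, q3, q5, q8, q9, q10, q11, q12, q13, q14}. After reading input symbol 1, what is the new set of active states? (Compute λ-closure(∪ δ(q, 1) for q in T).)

q5 on 1 → {q4}.
q10 on 1 → {q11}.
q11 on 1 → {q13}.
No 1-transition from q0, q2, q3, q8, q9, q12, q13, q14.
Union after reading 1: {q4, q11, q13}.
Now take the λ-closure:
From q11 via λ: add q10.
From q10 via λ: add q0, q8.
From q8 via λ: add q9, q12.
From q9 via λ: add q2.
From q12 via λ: add q3.
No new states can be added; the closed set is {q0, q2, q3, q4, q8, q9, q10, q11, q12, q13}.

{q0, q2, q3, q4, q8, q9, q10, q11, q12, q13}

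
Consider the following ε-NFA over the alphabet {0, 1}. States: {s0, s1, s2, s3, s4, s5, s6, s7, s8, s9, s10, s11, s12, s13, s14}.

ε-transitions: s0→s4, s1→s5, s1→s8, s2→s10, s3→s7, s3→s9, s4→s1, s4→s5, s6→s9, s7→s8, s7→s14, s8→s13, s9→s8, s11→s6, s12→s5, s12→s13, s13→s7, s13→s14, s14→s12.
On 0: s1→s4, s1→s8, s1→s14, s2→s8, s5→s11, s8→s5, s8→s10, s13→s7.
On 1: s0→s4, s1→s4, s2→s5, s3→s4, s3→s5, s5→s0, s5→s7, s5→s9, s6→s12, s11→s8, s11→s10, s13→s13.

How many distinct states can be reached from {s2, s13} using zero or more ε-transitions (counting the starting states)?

8

Start with {s2, s13}.
From s2 via ε: add s10.
From s13 via ε: add s7, s14.
From s7 via ε: add s8.
From s14 via ε: add s12.
From s12 via ε: add s5.
ε-closure = {s2, s5, s7, s8, s10, s12, s13, s14}, which has 8 states.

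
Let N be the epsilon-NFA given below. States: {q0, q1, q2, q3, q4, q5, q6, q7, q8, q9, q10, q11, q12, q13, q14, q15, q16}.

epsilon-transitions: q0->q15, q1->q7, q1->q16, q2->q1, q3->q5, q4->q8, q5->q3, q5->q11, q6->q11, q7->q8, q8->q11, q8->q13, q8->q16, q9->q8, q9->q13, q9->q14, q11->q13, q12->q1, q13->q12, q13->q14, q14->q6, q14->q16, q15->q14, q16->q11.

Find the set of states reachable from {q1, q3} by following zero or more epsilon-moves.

Start with {q1, q3}.
From q1 via epsilon: add q7, q16.
From q3 via epsilon: add q5.
From q5 via epsilon: add q11.
From q7 via epsilon: add q8.
From q8 via epsilon: add q13.
From q13 via epsilon: add q12, q14.
From q14 via epsilon: add q6.
No new states can be added; the closed set is {q1, q3, q5, q6, q7, q8, q11, q12, q13, q14, q16}.

{q1, q3, q5, q6, q7, q8, q11, q12, q13, q14, q16}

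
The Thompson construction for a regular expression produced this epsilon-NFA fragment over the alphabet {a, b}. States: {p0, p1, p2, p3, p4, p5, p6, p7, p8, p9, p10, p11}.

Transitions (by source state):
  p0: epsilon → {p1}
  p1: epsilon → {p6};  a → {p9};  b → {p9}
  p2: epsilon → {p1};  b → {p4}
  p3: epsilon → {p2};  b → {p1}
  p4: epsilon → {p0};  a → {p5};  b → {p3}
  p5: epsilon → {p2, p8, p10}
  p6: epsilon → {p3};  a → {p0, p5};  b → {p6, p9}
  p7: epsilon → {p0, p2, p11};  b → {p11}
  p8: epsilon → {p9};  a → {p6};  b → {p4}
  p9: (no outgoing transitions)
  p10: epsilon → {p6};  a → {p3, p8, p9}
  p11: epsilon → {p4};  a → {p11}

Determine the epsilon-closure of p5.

Start with {p5}.
From p5 via epsilon: add p2, p8, p10.
From p2 via epsilon: add p1.
From p8 via epsilon: add p9.
From p10 via epsilon: add p6.
From p6 via epsilon: add p3.
No new states can be added; the closed set is {p1, p2, p3, p5, p6, p8, p9, p10}.

{p1, p2, p3, p5, p6, p8, p9, p10}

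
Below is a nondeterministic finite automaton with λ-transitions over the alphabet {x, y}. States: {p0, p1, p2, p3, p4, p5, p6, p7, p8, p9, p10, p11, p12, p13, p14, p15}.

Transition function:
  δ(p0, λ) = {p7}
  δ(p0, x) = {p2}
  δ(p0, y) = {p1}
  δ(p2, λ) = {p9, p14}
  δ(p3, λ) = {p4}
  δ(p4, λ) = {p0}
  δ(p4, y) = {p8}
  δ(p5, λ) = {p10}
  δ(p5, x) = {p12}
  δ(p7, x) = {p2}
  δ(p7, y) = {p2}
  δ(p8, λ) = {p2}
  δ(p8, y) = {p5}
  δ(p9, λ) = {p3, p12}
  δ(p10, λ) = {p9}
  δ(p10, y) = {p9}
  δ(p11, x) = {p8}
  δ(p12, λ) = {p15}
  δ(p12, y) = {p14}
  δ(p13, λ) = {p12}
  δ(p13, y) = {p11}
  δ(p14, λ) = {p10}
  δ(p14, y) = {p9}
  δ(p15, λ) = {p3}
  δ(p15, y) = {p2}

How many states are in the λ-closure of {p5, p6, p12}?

10

Start with {p5, p6, p12}.
From p5 via λ: add p10.
From p12 via λ: add p15.
From p10 via λ: add p9.
From p15 via λ: add p3.
From p3 via λ: add p4.
From p4 via λ: add p0.
From p0 via λ: add p7.
λ-closure = {p0, p3, p4, p5, p6, p7, p9, p10, p12, p15}, which has 10 states.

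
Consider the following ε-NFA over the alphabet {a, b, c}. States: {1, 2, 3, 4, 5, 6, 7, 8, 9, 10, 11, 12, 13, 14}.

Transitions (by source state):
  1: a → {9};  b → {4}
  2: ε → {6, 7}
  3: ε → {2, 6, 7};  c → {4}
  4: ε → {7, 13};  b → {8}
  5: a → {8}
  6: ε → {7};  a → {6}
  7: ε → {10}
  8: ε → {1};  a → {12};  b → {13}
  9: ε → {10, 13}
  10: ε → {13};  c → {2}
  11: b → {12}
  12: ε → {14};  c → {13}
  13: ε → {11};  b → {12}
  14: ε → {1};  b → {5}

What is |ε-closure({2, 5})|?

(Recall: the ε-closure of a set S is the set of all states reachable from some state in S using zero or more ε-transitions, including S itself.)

Start with {2, 5}.
From 2 via ε: add 6, 7.
From 7 via ε: add 10.
From 10 via ε: add 13.
From 13 via ε: add 11.
ε-closure = {2, 5, 6, 7, 10, 11, 13}, which has 7 states.

7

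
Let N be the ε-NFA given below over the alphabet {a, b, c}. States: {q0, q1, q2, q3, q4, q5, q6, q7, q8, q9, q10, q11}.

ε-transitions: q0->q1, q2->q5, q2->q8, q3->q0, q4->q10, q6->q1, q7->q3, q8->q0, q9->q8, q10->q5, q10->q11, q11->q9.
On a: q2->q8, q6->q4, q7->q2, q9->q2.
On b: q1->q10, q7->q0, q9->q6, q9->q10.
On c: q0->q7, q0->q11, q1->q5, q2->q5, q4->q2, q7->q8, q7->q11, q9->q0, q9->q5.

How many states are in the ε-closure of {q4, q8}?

Start with {q4, q8}.
From q4 via ε: add q10.
From q8 via ε: add q0.
From q0 via ε: add q1.
From q10 via ε: add q5, q11.
From q11 via ε: add q9.
ε-closure = {q0, q1, q4, q5, q8, q9, q10, q11}, which has 8 states.

8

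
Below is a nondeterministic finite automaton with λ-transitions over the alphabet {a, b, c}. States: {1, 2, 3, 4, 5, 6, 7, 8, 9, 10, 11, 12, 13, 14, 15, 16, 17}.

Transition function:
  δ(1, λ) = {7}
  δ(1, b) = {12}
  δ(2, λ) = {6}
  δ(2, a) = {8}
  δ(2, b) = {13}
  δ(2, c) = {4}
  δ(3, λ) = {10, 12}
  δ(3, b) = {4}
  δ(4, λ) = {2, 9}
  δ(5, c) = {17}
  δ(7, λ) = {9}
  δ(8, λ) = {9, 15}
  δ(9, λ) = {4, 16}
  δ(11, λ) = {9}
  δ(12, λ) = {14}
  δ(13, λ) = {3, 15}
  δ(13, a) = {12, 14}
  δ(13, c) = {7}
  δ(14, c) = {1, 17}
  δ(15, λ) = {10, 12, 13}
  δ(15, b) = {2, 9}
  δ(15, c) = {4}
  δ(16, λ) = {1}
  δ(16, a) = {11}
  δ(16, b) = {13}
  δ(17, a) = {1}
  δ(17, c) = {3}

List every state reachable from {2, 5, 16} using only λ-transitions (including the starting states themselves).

Start with {2, 5, 16}.
From 2 via λ: add 6.
From 16 via λ: add 1.
From 1 via λ: add 7.
From 7 via λ: add 9.
From 9 via λ: add 4.
No new states can be added; the closed set is {1, 2, 4, 5, 6, 7, 9, 16}.

{1, 2, 4, 5, 6, 7, 9, 16}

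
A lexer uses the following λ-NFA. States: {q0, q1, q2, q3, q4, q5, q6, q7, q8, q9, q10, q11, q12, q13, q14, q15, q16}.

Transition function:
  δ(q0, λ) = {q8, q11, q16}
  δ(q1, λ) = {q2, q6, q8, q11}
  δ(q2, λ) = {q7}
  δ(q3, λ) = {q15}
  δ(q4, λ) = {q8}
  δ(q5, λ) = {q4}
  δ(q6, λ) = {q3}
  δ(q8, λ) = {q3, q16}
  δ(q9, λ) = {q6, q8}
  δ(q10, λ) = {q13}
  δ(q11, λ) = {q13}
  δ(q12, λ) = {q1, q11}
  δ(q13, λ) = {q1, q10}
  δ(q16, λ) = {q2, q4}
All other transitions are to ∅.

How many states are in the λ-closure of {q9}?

Start with {q9}.
From q9 via λ: add q6, q8.
From q6 via λ: add q3.
From q8 via λ: add q16.
From q3 via λ: add q15.
From q16 via λ: add q2, q4.
From q2 via λ: add q7.
λ-closure = {q2, q3, q4, q6, q7, q8, q9, q15, q16}, which has 9 states.

9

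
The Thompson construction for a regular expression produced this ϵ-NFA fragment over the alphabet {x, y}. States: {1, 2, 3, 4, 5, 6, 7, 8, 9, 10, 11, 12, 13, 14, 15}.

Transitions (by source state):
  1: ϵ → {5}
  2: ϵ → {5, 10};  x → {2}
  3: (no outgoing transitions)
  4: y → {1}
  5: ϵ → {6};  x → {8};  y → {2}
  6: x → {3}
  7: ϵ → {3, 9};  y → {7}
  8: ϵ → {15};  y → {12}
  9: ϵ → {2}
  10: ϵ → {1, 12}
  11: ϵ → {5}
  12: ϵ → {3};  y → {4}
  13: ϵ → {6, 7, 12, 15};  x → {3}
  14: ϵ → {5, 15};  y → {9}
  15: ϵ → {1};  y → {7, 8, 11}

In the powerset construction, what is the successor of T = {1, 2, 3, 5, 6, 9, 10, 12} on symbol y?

{1, 2, 3, 4, 5, 6, 10, 12}

5 on y → {2}.
12 on y → {4}.
No y-transition from 1, 2, 3, 6, 9, 10.
Union after reading y: {2, 4}.
Now take the ϵ-closure:
From 2 via ϵ: add 5, 10.
From 5 via ϵ: add 6.
From 10 via ϵ: add 1, 12.
From 12 via ϵ: add 3.
No new states can be added; the closed set is {1, 2, 3, 4, 5, 6, 10, 12}.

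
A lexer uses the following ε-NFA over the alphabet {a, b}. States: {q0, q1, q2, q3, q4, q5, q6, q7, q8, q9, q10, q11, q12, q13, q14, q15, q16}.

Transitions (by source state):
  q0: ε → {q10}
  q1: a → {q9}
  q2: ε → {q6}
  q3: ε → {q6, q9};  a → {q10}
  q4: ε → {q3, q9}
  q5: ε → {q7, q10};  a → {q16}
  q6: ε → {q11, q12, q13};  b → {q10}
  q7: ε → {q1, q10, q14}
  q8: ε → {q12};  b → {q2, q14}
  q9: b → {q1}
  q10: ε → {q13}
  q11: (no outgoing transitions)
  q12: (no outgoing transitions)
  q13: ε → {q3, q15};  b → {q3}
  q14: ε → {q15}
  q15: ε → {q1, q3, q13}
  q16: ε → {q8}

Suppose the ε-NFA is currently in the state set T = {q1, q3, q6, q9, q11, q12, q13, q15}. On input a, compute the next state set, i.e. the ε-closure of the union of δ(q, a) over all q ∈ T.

q1 on a → {q9}.
q3 on a → {q10}.
No a-transition from q6, q9, q11, q12, q13, q15.
Union after reading a: {q9, q10}.
Now take the ε-closure:
From q10 via ε: add q13.
From q13 via ε: add q3, q15.
From q3 via ε: add q6.
From q15 via ε: add q1.
From q6 via ε: add q11, q12.
No new states can be added; the closed set is {q1, q3, q6, q9, q10, q11, q12, q13, q15}.

{q1, q3, q6, q9, q10, q11, q12, q13, q15}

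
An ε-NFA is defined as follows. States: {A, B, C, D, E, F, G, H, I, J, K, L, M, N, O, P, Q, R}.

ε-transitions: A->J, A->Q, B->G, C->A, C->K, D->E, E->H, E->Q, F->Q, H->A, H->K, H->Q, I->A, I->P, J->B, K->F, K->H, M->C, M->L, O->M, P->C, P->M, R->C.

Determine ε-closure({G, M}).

Start with {G, M}.
From M via ε: add C, L.
From C via ε: add A, K.
From A via ε: add J, Q.
From K via ε: add F, H.
From J via ε: add B.
No new states can be added; the closed set is {A, B, C, F, G, H, J, K, L, M, Q}.

{A, B, C, F, G, H, J, K, L, M, Q}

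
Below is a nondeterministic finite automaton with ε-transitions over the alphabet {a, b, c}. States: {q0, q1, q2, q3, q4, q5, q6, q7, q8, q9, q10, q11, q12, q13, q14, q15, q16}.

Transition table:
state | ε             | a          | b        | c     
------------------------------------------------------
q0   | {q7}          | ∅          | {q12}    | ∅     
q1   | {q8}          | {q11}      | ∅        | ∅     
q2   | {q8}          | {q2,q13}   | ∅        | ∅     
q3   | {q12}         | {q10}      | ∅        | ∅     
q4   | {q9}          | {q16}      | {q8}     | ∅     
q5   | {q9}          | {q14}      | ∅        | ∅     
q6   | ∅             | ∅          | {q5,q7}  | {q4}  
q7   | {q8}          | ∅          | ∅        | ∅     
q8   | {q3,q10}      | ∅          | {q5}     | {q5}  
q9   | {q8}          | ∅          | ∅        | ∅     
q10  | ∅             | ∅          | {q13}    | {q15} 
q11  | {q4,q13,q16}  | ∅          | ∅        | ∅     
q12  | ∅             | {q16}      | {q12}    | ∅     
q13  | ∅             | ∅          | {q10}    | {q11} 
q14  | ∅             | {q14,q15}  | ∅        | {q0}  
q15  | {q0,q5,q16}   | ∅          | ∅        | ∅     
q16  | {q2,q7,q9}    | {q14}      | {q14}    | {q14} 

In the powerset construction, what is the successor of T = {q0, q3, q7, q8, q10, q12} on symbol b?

q0 on b → {q12}.
q8 on b → {q5}.
q10 on b → {q13}.
q12 on b → {q12}.
No b-transition from q3, q7.
Union after reading b: {q5, q12, q13}.
Now take the ε-closure:
From q5 via ε: add q9.
From q9 via ε: add q8.
From q8 via ε: add q3, q10.
No new states can be added; the closed set is {q3, q5, q8, q9, q10, q12, q13}.

{q3, q5, q8, q9, q10, q12, q13}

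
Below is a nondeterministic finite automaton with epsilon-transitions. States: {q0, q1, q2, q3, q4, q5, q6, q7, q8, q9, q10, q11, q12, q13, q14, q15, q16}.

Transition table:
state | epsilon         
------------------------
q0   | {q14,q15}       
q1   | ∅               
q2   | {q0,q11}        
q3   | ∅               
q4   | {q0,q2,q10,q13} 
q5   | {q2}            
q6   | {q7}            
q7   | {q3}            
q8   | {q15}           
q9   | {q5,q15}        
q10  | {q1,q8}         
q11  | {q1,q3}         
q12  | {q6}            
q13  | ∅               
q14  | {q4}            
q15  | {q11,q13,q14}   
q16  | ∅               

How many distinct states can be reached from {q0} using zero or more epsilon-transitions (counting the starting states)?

Start with {q0}.
From q0 via epsilon: add q14, q15.
From q14 via epsilon: add q4.
From q15 via epsilon: add q11, q13.
From q4 via epsilon: add q2, q10.
From q11 via epsilon: add q1, q3.
From q10 via epsilon: add q8.
epsilon-closure = {q0, q1, q2, q3, q4, q8, q10, q11, q13, q14, q15}, which has 11 states.

11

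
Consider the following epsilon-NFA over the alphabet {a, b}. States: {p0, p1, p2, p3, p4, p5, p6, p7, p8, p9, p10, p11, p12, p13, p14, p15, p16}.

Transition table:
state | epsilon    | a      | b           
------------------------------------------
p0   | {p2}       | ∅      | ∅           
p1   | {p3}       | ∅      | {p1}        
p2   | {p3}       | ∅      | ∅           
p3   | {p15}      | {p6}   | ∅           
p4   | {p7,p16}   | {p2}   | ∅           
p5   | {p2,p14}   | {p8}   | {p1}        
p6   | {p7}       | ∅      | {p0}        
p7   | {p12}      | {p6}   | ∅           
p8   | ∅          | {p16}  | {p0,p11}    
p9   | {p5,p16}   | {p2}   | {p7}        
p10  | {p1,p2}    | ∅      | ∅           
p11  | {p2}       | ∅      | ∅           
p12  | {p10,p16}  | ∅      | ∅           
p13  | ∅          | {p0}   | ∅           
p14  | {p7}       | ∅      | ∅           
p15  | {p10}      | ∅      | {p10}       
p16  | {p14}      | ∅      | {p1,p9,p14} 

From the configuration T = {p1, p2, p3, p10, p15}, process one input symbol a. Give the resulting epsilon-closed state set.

p3 on a → {p6}.
No a-transition from p1, p2, p10, p15.
Union after reading a: {p6}.
Now take the epsilon-closure:
From p6 via epsilon: add p7.
From p7 via epsilon: add p12.
From p12 via epsilon: add p10, p16.
From p10 via epsilon: add p1, p2.
From p16 via epsilon: add p14.
From p1 via epsilon: add p3.
From p3 via epsilon: add p15.
No new states can be added; the closed set is {p1, p2, p3, p6, p7, p10, p12, p14, p15, p16}.

{p1, p2, p3, p6, p7, p10, p12, p14, p15, p16}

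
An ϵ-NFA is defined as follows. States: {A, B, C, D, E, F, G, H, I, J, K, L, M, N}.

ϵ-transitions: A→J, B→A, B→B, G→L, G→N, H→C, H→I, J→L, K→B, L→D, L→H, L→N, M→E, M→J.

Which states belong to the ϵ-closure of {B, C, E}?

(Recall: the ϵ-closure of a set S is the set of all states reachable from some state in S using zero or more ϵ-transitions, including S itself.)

{A, B, C, D, E, H, I, J, L, N}

Start with {B, C, E}.
From B via ϵ: add A.
From A via ϵ: add J.
From J via ϵ: add L.
From L via ϵ: add D, H, N.
From H via ϵ: add I.
No new states can be added; the closed set is {A, B, C, D, E, H, I, J, L, N}.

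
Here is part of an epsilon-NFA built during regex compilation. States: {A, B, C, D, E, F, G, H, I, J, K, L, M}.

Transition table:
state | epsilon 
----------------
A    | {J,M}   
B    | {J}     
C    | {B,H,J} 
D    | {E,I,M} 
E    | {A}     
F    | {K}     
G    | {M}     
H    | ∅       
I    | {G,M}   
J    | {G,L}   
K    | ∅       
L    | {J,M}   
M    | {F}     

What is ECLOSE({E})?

{A, E, F, G, J, K, L, M}

Start with {E}.
From E via epsilon: add A.
From A via epsilon: add J, M.
From J via epsilon: add G, L.
From M via epsilon: add F.
From F via epsilon: add K.
No new states can be added; the closed set is {A, E, F, G, J, K, L, M}.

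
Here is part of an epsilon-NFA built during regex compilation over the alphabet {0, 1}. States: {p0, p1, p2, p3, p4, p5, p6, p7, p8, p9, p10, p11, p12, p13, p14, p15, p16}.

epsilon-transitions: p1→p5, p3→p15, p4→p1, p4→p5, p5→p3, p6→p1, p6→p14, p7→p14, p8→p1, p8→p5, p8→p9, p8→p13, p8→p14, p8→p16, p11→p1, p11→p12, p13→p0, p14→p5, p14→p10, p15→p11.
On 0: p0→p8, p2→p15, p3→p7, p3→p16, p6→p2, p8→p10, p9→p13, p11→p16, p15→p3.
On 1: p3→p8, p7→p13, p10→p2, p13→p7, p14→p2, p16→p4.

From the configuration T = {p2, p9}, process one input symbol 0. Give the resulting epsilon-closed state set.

{p0, p1, p3, p5, p11, p12, p13, p15}

p2 on 0 → {p15}.
p9 on 0 → {p13}.
Union after reading 0: {p13, p15}.
Now take the epsilon-closure:
From p13 via epsilon: add p0.
From p15 via epsilon: add p11.
From p11 via epsilon: add p1, p12.
From p1 via epsilon: add p5.
From p5 via epsilon: add p3.
No new states can be added; the closed set is {p0, p1, p3, p5, p11, p12, p13, p15}.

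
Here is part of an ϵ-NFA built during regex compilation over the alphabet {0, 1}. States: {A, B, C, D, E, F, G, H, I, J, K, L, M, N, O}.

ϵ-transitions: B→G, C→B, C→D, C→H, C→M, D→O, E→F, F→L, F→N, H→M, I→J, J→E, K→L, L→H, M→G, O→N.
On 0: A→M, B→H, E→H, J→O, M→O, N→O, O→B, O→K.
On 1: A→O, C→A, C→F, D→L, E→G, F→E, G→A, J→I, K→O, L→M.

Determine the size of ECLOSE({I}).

9

Start with {I}.
From I via ϵ: add J.
From J via ϵ: add E.
From E via ϵ: add F.
From F via ϵ: add L, N.
From L via ϵ: add H.
From H via ϵ: add M.
From M via ϵ: add G.
ϵ-closure = {E, F, G, H, I, J, L, M, N}, which has 9 states.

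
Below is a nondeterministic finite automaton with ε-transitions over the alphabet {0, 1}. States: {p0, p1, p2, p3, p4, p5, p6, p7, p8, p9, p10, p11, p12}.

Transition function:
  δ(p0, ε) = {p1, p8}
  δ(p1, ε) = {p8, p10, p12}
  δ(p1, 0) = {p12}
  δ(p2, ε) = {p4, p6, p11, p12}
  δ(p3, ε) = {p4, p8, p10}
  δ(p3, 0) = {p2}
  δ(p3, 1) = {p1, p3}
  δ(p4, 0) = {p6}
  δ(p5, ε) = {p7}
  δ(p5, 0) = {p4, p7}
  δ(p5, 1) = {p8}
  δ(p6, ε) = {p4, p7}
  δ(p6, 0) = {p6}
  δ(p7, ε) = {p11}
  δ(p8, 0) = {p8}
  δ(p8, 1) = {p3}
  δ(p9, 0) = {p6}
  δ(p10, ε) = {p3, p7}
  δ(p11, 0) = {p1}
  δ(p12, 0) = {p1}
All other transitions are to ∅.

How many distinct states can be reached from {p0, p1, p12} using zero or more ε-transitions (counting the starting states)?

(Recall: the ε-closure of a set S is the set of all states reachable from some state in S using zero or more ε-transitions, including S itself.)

9

Start with {p0, p1, p12}.
From p0 via ε: add p8.
From p1 via ε: add p10.
From p10 via ε: add p3, p7.
From p3 via ε: add p4.
From p7 via ε: add p11.
ε-closure = {p0, p1, p3, p4, p7, p8, p10, p11, p12}, which has 9 states.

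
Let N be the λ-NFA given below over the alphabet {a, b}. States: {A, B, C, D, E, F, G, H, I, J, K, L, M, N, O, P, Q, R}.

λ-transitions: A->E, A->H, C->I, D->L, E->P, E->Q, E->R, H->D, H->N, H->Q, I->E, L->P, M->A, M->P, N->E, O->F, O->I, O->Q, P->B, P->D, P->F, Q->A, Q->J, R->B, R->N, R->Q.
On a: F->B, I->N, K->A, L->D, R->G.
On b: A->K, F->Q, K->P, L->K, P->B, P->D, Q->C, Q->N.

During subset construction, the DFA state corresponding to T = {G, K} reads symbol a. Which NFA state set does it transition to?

K on a → {A}.
No a-transition from G.
Union after reading a: {A}.
Now take the λ-closure:
From A via λ: add E, H.
From E via λ: add P, Q, R.
From H via λ: add D, N.
From D via λ: add L.
From P via λ: add B, F.
From Q via λ: add J.
No new states can be added; the closed set is {A, B, D, E, F, H, J, L, N, P, Q, R}.

{A, B, D, E, F, H, J, L, N, P, Q, R}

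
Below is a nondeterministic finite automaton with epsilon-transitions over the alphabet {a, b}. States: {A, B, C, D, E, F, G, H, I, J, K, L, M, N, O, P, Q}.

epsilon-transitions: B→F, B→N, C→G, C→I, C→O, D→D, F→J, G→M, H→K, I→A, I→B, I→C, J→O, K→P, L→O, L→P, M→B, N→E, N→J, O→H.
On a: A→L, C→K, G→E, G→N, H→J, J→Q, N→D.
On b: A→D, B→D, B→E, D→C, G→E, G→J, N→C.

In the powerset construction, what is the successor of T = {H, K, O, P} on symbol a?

{H, J, K, O, P}

H on a → {J}.
No a-transition from K, O, P.
Union after reading a: {J}.
Now take the epsilon-closure:
From J via epsilon: add O.
From O via epsilon: add H.
From H via epsilon: add K.
From K via epsilon: add P.
No new states can be added; the closed set is {H, J, K, O, P}.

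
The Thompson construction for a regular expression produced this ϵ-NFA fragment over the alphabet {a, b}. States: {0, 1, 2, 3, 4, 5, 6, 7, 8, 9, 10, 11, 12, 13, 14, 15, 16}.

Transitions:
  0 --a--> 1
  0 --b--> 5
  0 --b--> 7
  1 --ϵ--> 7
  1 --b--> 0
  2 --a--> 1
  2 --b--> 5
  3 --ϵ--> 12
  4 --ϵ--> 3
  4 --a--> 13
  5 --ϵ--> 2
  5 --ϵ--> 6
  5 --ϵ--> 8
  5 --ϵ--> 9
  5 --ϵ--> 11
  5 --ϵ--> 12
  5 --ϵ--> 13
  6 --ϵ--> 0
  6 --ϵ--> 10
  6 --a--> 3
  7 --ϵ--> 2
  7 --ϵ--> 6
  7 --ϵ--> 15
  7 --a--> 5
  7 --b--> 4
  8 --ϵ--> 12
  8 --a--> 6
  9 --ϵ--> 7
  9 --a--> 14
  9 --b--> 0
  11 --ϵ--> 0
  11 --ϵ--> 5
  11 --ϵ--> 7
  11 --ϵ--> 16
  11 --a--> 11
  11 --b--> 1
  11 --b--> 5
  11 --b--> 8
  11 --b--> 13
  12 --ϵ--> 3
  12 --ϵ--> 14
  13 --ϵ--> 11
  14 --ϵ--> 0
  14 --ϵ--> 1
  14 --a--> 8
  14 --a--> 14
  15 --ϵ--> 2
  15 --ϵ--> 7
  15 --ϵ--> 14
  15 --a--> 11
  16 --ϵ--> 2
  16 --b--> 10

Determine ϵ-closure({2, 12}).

{0, 1, 2, 3, 6, 7, 10, 12, 14, 15}

Start with {2, 12}.
From 12 via ϵ: add 3, 14.
From 14 via ϵ: add 0, 1.
From 1 via ϵ: add 7.
From 7 via ϵ: add 6, 15.
From 6 via ϵ: add 10.
No new states can be added; the closed set is {0, 1, 2, 3, 6, 7, 10, 12, 14, 15}.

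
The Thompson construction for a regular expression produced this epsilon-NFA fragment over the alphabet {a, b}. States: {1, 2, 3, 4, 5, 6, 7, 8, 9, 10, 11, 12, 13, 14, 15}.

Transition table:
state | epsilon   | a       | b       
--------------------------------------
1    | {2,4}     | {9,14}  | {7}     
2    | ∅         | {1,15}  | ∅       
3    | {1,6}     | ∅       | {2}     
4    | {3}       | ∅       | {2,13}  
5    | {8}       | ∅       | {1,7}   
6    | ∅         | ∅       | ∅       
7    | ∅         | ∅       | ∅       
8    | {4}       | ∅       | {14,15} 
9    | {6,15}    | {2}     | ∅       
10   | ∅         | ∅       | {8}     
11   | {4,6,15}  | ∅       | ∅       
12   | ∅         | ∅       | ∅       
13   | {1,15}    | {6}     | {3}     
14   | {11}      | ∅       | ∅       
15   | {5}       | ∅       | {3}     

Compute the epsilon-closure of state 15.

Start with {15}.
From 15 via epsilon: add 5.
From 5 via epsilon: add 8.
From 8 via epsilon: add 4.
From 4 via epsilon: add 3.
From 3 via epsilon: add 1, 6.
From 1 via epsilon: add 2.
No new states can be added; the closed set is {1, 2, 3, 4, 5, 6, 8, 15}.

{1, 2, 3, 4, 5, 6, 8, 15}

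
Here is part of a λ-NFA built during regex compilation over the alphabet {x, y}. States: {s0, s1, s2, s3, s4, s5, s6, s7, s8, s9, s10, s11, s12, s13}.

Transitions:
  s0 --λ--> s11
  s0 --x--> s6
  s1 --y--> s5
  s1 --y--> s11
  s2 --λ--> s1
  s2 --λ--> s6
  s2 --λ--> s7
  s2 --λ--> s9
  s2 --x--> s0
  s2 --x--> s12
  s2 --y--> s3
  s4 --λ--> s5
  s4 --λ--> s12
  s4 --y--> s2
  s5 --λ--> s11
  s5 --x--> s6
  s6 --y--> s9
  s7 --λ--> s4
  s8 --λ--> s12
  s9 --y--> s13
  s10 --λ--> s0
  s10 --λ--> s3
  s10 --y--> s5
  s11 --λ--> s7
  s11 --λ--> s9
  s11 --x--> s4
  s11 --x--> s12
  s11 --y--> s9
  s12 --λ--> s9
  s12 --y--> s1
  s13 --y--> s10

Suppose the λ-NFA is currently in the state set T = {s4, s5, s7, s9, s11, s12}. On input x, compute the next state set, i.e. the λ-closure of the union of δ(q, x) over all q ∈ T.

{s4, s5, s6, s7, s9, s11, s12}

s5 on x → {s6}.
s11 on x → {s4, s12}.
No x-transition from s4, s7, s9, s12.
Union after reading x: {s4, s6, s12}.
Now take the λ-closure:
From s4 via λ: add s5.
From s12 via λ: add s9.
From s5 via λ: add s11.
From s11 via λ: add s7.
No new states can be added; the closed set is {s4, s5, s6, s7, s9, s11, s12}.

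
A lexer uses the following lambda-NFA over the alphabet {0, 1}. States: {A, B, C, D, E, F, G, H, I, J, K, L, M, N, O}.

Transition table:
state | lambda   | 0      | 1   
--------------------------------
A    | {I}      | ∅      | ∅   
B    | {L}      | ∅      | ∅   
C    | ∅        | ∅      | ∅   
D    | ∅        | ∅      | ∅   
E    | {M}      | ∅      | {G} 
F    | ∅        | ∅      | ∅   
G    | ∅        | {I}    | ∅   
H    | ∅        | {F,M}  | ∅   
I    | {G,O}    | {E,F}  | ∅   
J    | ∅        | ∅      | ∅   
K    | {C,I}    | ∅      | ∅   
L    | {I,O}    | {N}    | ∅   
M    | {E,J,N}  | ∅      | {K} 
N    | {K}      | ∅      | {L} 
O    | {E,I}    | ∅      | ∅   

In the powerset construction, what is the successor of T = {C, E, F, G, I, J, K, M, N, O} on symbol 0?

{C, E, F, G, I, J, K, M, N, O}

G on 0 → {I}.
I on 0 → {E, F}.
No 0-transition from C, E, F, J, K, M, N, O.
Union after reading 0: {E, F, I}.
Now take the lambda-closure:
From E via lambda: add M.
From I via lambda: add G, O.
From M via lambda: add J, N.
From N via lambda: add K.
From K via lambda: add C.
No new states can be added; the closed set is {C, E, F, G, I, J, K, M, N, O}.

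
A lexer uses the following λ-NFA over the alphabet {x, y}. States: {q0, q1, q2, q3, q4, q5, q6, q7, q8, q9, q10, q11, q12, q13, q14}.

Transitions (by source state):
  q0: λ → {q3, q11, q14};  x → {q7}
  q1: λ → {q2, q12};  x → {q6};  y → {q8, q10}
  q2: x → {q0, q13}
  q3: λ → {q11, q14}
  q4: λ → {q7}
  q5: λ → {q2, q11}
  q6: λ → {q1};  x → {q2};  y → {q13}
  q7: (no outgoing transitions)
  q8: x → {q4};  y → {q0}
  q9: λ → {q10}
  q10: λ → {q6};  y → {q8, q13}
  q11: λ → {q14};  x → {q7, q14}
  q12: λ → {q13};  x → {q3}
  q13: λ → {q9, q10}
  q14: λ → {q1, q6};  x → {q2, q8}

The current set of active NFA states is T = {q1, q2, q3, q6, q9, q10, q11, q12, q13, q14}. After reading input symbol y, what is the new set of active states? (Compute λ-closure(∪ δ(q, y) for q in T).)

q1 on y → {q8, q10}.
q6 on y → {q13}.
q10 on y → {q8, q13}.
No y-transition from q2, q3, q9, q11, q12, q13, q14.
Union after reading y: {q8, q10, q13}.
Now take the λ-closure:
From q10 via λ: add q6.
From q13 via λ: add q9.
From q6 via λ: add q1.
From q1 via λ: add q2, q12.
No new states can be added; the closed set is {q1, q2, q6, q8, q9, q10, q12, q13}.

{q1, q2, q6, q8, q9, q10, q12, q13}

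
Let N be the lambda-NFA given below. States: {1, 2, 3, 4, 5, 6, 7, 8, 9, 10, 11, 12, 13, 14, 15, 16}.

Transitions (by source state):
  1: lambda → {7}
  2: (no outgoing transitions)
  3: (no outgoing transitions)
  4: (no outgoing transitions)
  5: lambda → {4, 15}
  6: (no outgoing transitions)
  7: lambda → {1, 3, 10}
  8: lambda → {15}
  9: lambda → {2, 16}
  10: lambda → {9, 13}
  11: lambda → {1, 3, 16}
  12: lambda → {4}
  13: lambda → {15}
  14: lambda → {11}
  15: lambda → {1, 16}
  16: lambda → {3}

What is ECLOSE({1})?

{1, 2, 3, 7, 9, 10, 13, 15, 16}

Start with {1}.
From 1 via lambda: add 7.
From 7 via lambda: add 3, 10.
From 10 via lambda: add 9, 13.
From 9 via lambda: add 2, 16.
From 13 via lambda: add 15.
No new states can be added; the closed set is {1, 2, 3, 7, 9, 10, 13, 15, 16}.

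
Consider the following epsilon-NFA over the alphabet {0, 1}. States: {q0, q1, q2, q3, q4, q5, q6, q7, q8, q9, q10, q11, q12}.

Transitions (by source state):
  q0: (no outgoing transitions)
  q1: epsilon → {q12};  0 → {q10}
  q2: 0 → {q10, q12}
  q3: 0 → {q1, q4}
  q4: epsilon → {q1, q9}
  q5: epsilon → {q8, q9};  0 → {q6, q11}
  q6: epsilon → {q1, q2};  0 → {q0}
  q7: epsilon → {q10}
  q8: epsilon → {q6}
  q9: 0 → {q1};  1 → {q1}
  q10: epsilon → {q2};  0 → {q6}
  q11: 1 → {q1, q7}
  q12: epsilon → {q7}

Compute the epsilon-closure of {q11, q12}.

Start with {q11, q12}.
From q12 via epsilon: add q7.
From q7 via epsilon: add q10.
From q10 via epsilon: add q2.
No new states can be added; the closed set is {q2, q7, q10, q11, q12}.

{q2, q7, q10, q11, q12}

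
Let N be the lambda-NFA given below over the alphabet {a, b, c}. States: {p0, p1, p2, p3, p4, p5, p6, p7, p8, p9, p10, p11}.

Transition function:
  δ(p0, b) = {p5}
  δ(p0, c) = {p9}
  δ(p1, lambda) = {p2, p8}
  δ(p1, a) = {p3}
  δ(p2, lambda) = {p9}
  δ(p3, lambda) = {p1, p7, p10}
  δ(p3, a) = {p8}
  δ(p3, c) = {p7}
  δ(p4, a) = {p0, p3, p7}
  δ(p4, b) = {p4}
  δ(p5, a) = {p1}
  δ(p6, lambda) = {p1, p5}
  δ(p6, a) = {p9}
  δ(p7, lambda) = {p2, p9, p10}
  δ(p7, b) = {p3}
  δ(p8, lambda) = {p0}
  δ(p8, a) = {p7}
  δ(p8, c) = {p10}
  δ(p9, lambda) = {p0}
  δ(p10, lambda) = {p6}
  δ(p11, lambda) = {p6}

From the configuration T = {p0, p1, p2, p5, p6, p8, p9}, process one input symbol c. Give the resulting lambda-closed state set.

{p0, p1, p2, p5, p6, p8, p9, p10}

p0 on c → {p9}.
p8 on c → {p10}.
No c-transition from p1, p2, p5, p6, p9.
Union after reading c: {p9, p10}.
Now take the lambda-closure:
From p9 via lambda: add p0.
From p10 via lambda: add p6.
From p6 via lambda: add p1, p5.
From p1 via lambda: add p2, p8.
No new states can be added; the closed set is {p0, p1, p2, p5, p6, p8, p9, p10}.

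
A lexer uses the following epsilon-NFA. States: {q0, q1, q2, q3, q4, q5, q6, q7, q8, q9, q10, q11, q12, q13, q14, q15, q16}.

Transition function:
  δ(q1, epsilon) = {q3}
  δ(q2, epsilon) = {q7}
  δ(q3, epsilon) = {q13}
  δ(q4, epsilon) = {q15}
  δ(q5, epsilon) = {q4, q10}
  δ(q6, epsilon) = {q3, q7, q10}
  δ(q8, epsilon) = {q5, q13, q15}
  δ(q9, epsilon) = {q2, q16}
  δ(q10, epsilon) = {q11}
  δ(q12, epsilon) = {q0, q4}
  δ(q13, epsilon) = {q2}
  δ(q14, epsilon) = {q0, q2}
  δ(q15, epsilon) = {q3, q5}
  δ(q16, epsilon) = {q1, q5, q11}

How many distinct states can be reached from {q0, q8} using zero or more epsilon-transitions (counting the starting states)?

11

Start with {q0, q8}.
From q8 via epsilon: add q5, q13, q15.
From q5 via epsilon: add q4, q10.
From q13 via epsilon: add q2.
From q15 via epsilon: add q3.
From q2 via epsilon: add q7.
From q10 via epsilon: add q11.
epsilon-closure = {q0, q2, q3, q4, q5, q7, q8, q10, q11, q13, q15}, which has 11 states.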